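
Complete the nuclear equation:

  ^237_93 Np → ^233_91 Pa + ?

alpha particle

Conserve mass number: 237 = 233 + A, so A = 4.
Conserve atomic number: 93 = 91 + Z, so Z = 2.
A = 4 and Z = 2 is ^4_2 He — an alpha particle.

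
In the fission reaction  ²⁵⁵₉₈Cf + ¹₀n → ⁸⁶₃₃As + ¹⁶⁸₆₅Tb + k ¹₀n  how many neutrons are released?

Conserve mass number: 256 = 86 + 168 + k, so k = 256 − 254 = 2.
Check atomic number: 98 = 33 + 65 + 0 = 98. ✓

2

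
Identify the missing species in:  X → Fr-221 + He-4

Ac-225

Conserve mass number: A = 221 + 4, so A = 225.
Conserve atomic number: Z = 87 + 2, so Z = 89.
Z = 89 is actinium, so the species is Ac-225.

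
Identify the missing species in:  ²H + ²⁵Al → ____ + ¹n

Si-26

Conserve mass number: 2 + 25 = A + 1, so A = 26.
Conserve atomic number: 1 + 13 = Z + 0, so Z = 14.
Z = 14 is silicon, so the species is ²⁶Si.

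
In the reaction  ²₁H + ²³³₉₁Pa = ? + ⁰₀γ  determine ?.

Conserve mass number: 2 + 233 = A + 0, so A = 235.
Conserve atomic number: 1 + 91 = Z + 0, so Z = 92.
Z = 92 is uranium, so the species is ²³⁵₉₂U.

U-235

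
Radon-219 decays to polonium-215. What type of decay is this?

alpha decay

ΔA = 215 − 219 = -4; ΔZ = 84 − 86 = -2.
A drops by 4 and Z drops by 2 — the signature of alpha emission.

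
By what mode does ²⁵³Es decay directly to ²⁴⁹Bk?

ΔA = 249 − 253 = -4; ΔZ = 97 − 99 = -2.
A drops by 4 and Z drops by 2 — the signature of alpha emission.

alpha decay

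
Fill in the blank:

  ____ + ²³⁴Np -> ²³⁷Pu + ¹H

alpha particle

Conserve mass number: A + 234 = 237 + 1, so A = 4.
Conserve atomic number: Z + 93 = 94 + 1, so Z = 2.
A = 4 and Z = 2 is ⁴He — an alpha particle.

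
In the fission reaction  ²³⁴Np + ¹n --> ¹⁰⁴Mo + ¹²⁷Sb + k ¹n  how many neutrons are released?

4

Conserve mass number: 235 = 104 + 127 + k, so k = 235 − 231 = 4.
Check atomic number: 93 = 42 + 51 + 0 = 93. ✓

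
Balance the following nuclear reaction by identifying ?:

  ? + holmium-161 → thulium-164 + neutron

alpha particle

Conserve mass number: A + 161 = 164 + 1, so A = 4.
Conserve atomic number: Z + 67 = 69 + 0, so Z = 2.
A = 4 and Z = 2 is helium-4 — an alpha particle.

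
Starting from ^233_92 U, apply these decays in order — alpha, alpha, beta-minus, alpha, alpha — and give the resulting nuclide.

Start: (A, Z) = (233, 92).
After α: (229, 90).
After α: (225, 88).
After β⁻: (225, 89).
After α: (221, 87).
After α: (217, 85).
Z = 85 is astatine.

At-217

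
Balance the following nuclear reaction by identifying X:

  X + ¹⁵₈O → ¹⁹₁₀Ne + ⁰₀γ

Conserve mass number: A + 15 = 19 + 0, so A = 4.
Conserve atomic number: Z + 8 = 10 + 0, so Z = 2.
A = 4 and Z = 2 is ⁴₂He — an alpha particle.

alpha particle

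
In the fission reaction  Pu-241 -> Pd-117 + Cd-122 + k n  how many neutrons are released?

Conserve mass number: 241 = 117 + 122 + k, so k = 241 − 239 = 2.
Check atomic number: 94 = 46 + 48 + 0 = 94. ✓

2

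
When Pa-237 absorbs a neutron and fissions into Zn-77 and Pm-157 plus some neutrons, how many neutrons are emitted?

Conserve mass number: 238 = 77 + 157 + k, so k = 238 − 234 = 4.
Check atomic number: 91 = 30 + 61 + 0 = 91. ✓

4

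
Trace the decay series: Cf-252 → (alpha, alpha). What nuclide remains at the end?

Pu-244

Start: (A, Z) = (252, 98).
After α: (248, 96).
After α: (244, 94).
Z = 94 is plutonium.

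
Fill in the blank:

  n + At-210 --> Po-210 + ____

Conserve mass number: 1 + 210 = 210 + A, so A = 1.
Conserve atomic number: 0 + 85 = 84 + Z, so Z = 1.
A = 1 and Z = 1 is H-1 — a proton.

proton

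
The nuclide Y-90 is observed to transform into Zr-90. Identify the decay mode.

ΔA = 90 − 90 = 0; ΔZ = 40 − 39 = +1.
A is unchanged and Z rises by 1 — a neutron has become a proton (β⁻ decay).

beta-minus decay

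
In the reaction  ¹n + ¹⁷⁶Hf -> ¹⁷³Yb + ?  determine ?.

Conserve mass number: 1 + 176 = 173 + A, so A = 4.
Conserve atomic number: 0 + 72 = 70 + Z, so Z = 2.
A = 4 and Z = 2 is ⁴He — an alpha particle.

alpha particle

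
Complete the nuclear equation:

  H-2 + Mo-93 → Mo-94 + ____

Conserve mass number: 2 + 93 = 94 + A, so A = 1.
Conserve atomic number: 1 + 42 = 42 + Z, so Z = 1.
A = 1 and Z = 1 is H-1 — a proton.

proton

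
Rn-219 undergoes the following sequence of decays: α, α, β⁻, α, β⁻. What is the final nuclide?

Start: (A, Z) = (219, 86).
After α: (215, 84).
After α: (211, 82).
After β⁻: (211, 83).
After α: (207, 81).
After β⁻: (207, 82).
Z = 82 is lead.

Pb-207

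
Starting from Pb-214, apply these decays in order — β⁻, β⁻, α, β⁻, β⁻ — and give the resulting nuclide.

Po-210

Start: (A, Z) = (214, 82).
After β⁻: (214, 83).
After β⁻: (214, 84).
After α: (210, 82).
After β⁻: (210, 83).
After β⁻: (210, 84).
Z = 84 is polonium.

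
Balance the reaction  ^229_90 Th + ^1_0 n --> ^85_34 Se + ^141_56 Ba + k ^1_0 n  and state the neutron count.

Conserve mass number: 230 = 85 + 141 + k, so k = 230 − 226 = 4.
Check atomic number: 90 = 34 + 56 + 0 = 90. ✓

4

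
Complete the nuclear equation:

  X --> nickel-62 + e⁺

Cu-62

Conserve mass number: A = 62 + 0, so A = 62.
Conserve atomic number: Z = 28 + 1, so Z = 29.
Z = 29 is copper, so the species is copper-62.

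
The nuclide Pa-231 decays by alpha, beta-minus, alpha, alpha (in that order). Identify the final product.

Rn-219

Start: (A, Z) = (231, 91).
After α: (227, 89).
After β⁻: (227, 90).
After α: (223, 88).
After α: (219, 86).
Z = 86 is radon.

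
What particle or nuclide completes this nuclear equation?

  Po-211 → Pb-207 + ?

alpha particle

Conserve mass number: 211 = 207 + A, so A = 4.
Conserve atomic number: 84 = 82 + Z, so Z = 2.
A = 4 and Z = 2 is He-4 — an alpha particle.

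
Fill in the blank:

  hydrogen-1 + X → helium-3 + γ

Conserve mass number: 1 + A = 3 + 0, so A = 2.
Conserve atomic number: 1 + Z = 2 + 0, so Z = 1.
A = 2 and Z = 1 is hydrogen-2 — a deuteron.

deuteron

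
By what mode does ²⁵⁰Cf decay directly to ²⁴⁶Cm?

ΔA = 246 − 250 = -4; ΔZ = 96 − 98 = -2.
A drops by 4 and Z drops by 2 — the signature of alpha emission.

alpha decay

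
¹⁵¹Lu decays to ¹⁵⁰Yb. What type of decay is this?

proton emission

ΔA = 150 − 151 = -1; ΔZ = 70 − 71 = -1.
A drops by 1 and Z drops by 1 — a proton was emitted.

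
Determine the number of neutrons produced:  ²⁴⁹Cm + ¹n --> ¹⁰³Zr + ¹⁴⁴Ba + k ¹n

3

Conserve mass number: 250 = 103 + 144 + k, so k = 250 − 247 = 3.
Check atomic number: 96 = 40 + 56 + 0 = 96. ✓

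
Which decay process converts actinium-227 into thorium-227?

beta-minus decay

ΔA = 227 − 227 = 0; ΔZ = 90 − 89 = +1.
A is unchanged and Z rises by 1 — a neutron has become a proton (β⁻ decay).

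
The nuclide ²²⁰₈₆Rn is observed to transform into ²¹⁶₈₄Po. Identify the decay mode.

alpha decay

ΔA = 216 − 220 = -4; ΔZ = 84 − 86 = -2.
A drops by 4 and Z drops by 2 — the signature of alpha emission.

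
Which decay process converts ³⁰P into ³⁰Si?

beta-plus decay or electron capture

ΔA = 30 − 30 = 0; ΔZ = 14 − 15 = -1.
A is unchanged and Z drops by 1 — a proton has become a neutron (β⁺ emission or electron capture).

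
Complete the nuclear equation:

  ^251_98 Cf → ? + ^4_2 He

Cm-247

Conserve mass number: 251 = A + 4, so A = 247.
Conserve atomic number: 98 = Z + 2, so Z = 96.
Z = 96 is curium, so the species is ^247_96 Cm.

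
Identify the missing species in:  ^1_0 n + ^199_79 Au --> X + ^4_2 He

Conserve mass number: 1 + 199 = A + 4, so A = 196.
Conserve atomic number: 0 + 79 = Z + 2, so Z = 77.
Z = 77 is iridium, so the species is ^196_77 Ir.

Ir-196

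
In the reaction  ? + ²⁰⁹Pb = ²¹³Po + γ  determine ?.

alpha particle

Conserve mass number: A + 209 = 213 + 0, so A = 4.
Conserve atomic number: Z + 82 = 84 + 0, so Z = 2.
A = 4 and Z = 2 is ⁴He — an alpha particle.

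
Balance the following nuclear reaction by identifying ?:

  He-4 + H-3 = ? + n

Conserve mass number: 4 + 3 = A + 1, so A = 6.
Conserve atomic number: 2 + 1 = Z + 0, so Z = 3.
Z = 3 is lithium, so the species is Li-6.

Li-6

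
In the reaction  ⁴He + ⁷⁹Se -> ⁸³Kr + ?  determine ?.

Conserve mass number: 4 + 79 = 83 + A, so A = 0.
Conserve atomic number: 2 + 34 = 36 + Z, so Z = 0.
A = 0 and Z = 0 is γ — a gamma ray.

gamma ray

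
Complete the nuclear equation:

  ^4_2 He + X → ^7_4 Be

Conserve mass number: 4 + A = 7, so A = 3.
Conserve atomic number: 2 + Z = 4, so Z = 2.
Z = 2 is helium, so the species is ^3_2 He.

He-3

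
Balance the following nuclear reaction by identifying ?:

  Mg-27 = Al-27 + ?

beta-minus particle

Conserve mass number: 27 = 27 + A, so A = 0.
Conserve atomic number: 12 = 13 + Z, so Z = -1.
A = 0 and Z = -1 is e⁻ — a beta-minus particle.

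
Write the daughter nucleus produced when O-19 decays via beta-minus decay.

Beta-minus decay: mass number changes by +0, atomic number by +1.
A: 19 = 19; Z: 8 + 1 = 9.
Z = 9 is fluorine, so the daughter is F-19.

F-19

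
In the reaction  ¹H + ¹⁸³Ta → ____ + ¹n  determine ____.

W-183

Conserve mass number: 1 + 183 = A + 1, so A = 183.
Conserve atomic number: 1 + 73 = Z + 0, so Z = 74.
Z = 74 is tungsten, so the species is ¹⁸³W.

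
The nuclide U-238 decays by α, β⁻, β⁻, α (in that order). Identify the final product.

Start: (A, Z) = (238, 92).
After α: (234, 90).
After β⁻: (234, 91).
After β⁻: (234, 92).
After α: (230, 90).
Z = 90 is thorium.

Th-230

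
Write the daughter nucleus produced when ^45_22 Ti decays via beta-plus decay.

Sc-45

Beta-plus decay: mass number changes by +0, atomic number by -1.
A: 45 = 45; Z: 22 − 1 = 21.
Z = 21 is scandium, so the daughter is ^45_21 Sc.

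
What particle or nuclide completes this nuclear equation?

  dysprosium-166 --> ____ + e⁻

Ho-166

Conserve mass number: 166 = A + 0, so A = 166.
Conserve atomic number: 66 = Z − 1, so Z = 67.
Z = 67 is holmium, so the species is holmium-166.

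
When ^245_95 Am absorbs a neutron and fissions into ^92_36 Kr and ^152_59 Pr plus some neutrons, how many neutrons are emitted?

Conserve mass number: 246 = 92 + 152 + k, so k = 246 − 244 = 2.
Check atomic number: 95 = 36 + 59 + 0 = 95. ✓

2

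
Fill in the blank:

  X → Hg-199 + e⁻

Conserve mass number: A = 199 + 0, so A = 199.
Conserve atomic number: Z = 80 − 1, so Z = 79.
Z = 79 is gold, so the species is Au-199.

Au-199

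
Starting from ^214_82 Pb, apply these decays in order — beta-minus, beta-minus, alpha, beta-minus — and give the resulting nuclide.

Start: (A, Z) = (214, 82).
After β⁻: (214, 83).
After β⁻: (214, 84).
After α: (210, 82).
After β⁻: (210, 83).
Z = 83 is bismuth.

Bi-210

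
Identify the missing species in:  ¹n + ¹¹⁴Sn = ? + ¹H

In-114

Conserve mass number: 1 + 114 = A + 1, so A = 114.
Conserve atomic number: 0 + 50 = Z + 1, so Z = 49.
Z = 49 is indium, so the species is ¹¹⁴In.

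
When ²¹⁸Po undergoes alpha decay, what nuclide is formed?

Alpha decay: mass number changes by -4, atomic number by -2.
A: 218 − 4 = 214; Z: 84 − 2 = 82.
Z = 82 is lead, so the daughter is ²¹⁴Pb.

Pb-214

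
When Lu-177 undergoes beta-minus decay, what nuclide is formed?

Hf-177

Beta-minus decay: mass number changes by +0, atomic number by +1.
A: 177 = 177; Z: 71 + 1 = 72.
Z = 72 is hafnium, so the daughter is Hf-177.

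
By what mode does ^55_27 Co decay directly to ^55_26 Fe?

beta-plus decay or electron capture

ΔA = 55 − 55 = 0; ΔZ = 26 − 27 = -1.
A is unchanged and Z drops by 1 — a proton has become a neutron (β⁺ emission or electron capture).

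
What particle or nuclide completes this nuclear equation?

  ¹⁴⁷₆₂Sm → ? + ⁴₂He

Nd-143

Conserve mass number: 147 = A + 4, so A = 143.
Conserve atomic number: 62 = Z + 2, so Z = 60.
Z = 60 is neodymium, so the species is ¹⁴³₆₀Nd.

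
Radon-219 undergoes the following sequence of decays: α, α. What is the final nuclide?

Start: (A, Z) = (219, 86).
After α: (215, 84).
After α: (211, 82).
Z = 82 is lead.

Pb-211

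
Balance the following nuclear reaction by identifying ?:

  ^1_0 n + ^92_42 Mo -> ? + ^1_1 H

Conserve mass number: 1 + 92 = A + 1, so A = 92.
Conserve atomic number: 0 + 42 = Z + 1, so Z = 41.
Z = 41 is niobium, so the species is ^92_41 Nb.

Nb-92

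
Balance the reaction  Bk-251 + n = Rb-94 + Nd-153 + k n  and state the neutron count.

Conserve mass number: 252 = 94 + 153 + k, so k = 252 − 247 = 5.
Check atomic number: 97 = 37 + 60 + 0 = 97. ✓

5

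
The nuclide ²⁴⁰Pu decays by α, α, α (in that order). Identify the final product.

Ra-228

Start: (A, Z) = (240, 94).
After α: (236, 92).
After α: (232, 90).
After α: (228, 88).
Z = 88 is radium.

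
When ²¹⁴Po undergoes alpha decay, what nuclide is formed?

Alpha decay: mass number changes by -4, atomic number by -2.
A: 214 − 4 = 210; Z: 84 − 2 = 82.
Z = 82 is lead, so the daughter is ²¹⁰Pb.

Pb-210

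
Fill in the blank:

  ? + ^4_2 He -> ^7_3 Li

triton

Conserve mass number: A + 4 = 7, so A = 3.
Conserve atomic number: Z + 2 = 3, so Z = 1.
A = 3 and Z = 1 is ^3_1 H — a triton.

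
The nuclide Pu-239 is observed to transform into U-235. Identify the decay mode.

ΔA = 235 − 239 = -4; ΔZ = 92 − 94 = -2.
A drops by 4 and Z drops by 2 — the signature of alpha emission.

alpha decay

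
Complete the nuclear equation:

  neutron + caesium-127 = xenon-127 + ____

proton

Conserve mass number: 1 + 127 = 127 + A, so A = 1.
Conserve atomic number: 0 + 55 = 54 + Z, so Z = 1.
A = 1 and Z = 1 is hydrogen-1 — a proton.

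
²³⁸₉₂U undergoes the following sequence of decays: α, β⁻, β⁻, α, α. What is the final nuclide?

Start: (A, Z) = (238, 92).
After α: (234, 90).
After β⁻: (234, 91).
After β⁻: (234, 92).
After α: (230, 90).
After α: (226, 88).
Z = 88 is radium.

Ra-226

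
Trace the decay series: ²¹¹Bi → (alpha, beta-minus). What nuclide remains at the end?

Start: (A, Z) = (211, 83).
After α: (207, 81).
After β⁻: (207, 82).
Z = 82 is lead.

Pb-207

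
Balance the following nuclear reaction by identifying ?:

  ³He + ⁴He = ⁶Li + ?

Conserve mass number: 3 + 4 = 6 + A, so A = 1.
Conserve atomic number: 2 + 2 = 3 + Z, so Z = 1.
A = 1 and Z = 1 is ¹H — a proton.

proton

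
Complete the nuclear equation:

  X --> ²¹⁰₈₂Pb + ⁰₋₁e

Tl-210

Conserve mass number: A = 210 + 0, so A = 210.
Conserve atomic number: Z = 82 − 1, so Z = 81.
Z = 81 is thallium, so the species is ²¹⁰₈₁Tl.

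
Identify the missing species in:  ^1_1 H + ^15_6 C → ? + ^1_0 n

N-15

Conserve mass number: 1 + 15 = A + 1, so A = 15.
Conserve atomic number: 1 + 6 = Z + 0, so Z = 7.
Z = 7 is nitrogen, so the species is ^15_7 N.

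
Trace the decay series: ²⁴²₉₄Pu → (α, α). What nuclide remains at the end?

Start: (A, Z) = (242, 94).
After α: (238, 92).
After α: (234, 90).
Z = 90 is thorium.

Th-234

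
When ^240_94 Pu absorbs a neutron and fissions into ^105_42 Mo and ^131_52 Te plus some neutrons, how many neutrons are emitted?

Conserve mass number: 241 = 105 + 131 + k, so k = 241 − 236 = 5.
Check atomic number: 94 = 42 + 52 + 0 = 94. ✓

5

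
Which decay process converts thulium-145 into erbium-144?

ΔA = 144 − 145 = -1; ΔZ = 68 − 69 = -1.
A drops by 1 and Z drops by 1 — a proton was emitted.

proton emission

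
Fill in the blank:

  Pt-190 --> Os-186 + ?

Conserve mass number: 190 = 186 + A, so A = 4.
Conserve atomic number: 78 = 76 + Z, so Z = 2.
A = 4 and Z = 2 is He-4 — an alpha particle.

alpha particle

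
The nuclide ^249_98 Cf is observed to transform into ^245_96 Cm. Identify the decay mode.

ΔA = 245 − 249 = -4; ΔZ = 96 − 98 = -2.
A drops by 4 and Z drops by 2 — the signature of alpha emission.

alpha decay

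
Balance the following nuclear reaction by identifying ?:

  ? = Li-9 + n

Conserve mass number: A = 9 + 1, so A = 10.
Conserve atomic number: Z = 3 + 0, so Z = 3.
Z = 3 is lithium, so the species is Li-10.

Li-10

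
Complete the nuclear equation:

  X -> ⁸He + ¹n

Conserve mass number: A = 8 + 1, so A = 9.
Conserve atomic number: Z = 2 + 0, so Z = 2.
Z = 2 is helium, so the species is ⁹He.

He-9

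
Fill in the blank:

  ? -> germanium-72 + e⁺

As-72

Conserve mass number: A = 72 + 0, so A = 72.
Conserve atomic number: Z = 32 + 1, so Z = 33.
Z = 33 is arsenic, so the species is arsenic-72.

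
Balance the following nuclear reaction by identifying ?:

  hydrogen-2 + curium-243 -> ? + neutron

Conserve mass number: 2 + 243 = A + 1, so A = 244.
Conserve atomic number: 1 + 96 = Z + 0, so Z = 97.
Z = 97 is berkelium, so the species is berkelium-244.

Bk-244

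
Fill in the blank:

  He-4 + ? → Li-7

triton

Conserve mass number: 4 + A = 7, so A = 3.
Conserve atomic number: 2 + Z = 3, so Z = 1.
A = 3 and Z = 1 is H-3 — a triton.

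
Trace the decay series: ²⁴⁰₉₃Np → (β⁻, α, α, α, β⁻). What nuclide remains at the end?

Start: (A, Z) = (240, 93).
After β⁻: (240, 94).
After α: (236, 92).
After α: (232, 90).
After α: (228, 88).
After β⁻: (228, 89).
Z = 89 is actinium.

Ac-228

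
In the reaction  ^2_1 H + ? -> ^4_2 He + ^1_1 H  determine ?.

He-3

Conserve mass number: 2 + A = 4 + 1, so A = 3.
Conserve atomic number: 1 + Z = 2 + 1, so Z = 2.
Z = 2 is helium, so the species is ^3_2 He.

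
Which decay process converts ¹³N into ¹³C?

ΔA = 13 − 13 = 0; ΔZ = 6 − 7 = -1.
A is unchanged and Z drops by 1 — a proton has become a neutron (β⁺ emission or electron capture).

beta-plus decay or electron capture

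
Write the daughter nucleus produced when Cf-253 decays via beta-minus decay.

Beta-minus decay: mass number changes by +0, atomic number by +1.
A: 253 = 253; Z: 98 + 1 = 99.
Z = 99 is einsteinium, so the daughter is Es-253.

Es-253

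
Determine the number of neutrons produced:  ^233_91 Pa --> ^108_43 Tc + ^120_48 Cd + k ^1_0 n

Conserve mass number: 233 = 108 + 120 + k, so k = 233 − 228 = 5.
Check atomic number: 91 = 43 + 48 + 0 = 91. ✓

5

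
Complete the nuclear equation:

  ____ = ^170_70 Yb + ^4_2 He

Hf-174

Conserve mass number: A = 170 + 4, so A = 174.
Conserve atomic number: Z = 70 + 2, so Z = 72.
Z = 72 is hafnium, so the species is ^174_72 Hf.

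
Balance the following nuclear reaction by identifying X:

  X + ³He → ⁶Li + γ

Conserve mass number: A + 3 = 6 + 0, so A = 3.
Conserve atomic number: Z + 2 = 3 + 0, so Z = 1.
A = 3 and Z = 1 is ³H — a triton.

triton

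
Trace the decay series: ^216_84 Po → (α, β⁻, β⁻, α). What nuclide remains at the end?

Start: (A, Z) = (216, 84).
After α: (212, 82).
After β⁻: (212, 83).
After β⁻: (212, 84).
After α: (208, 82).
Z = 82 is lead.

Pb-208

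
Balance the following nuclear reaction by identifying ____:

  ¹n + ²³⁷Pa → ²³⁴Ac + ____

alpha particle

Conserve mass number: 1 + 237 = 234 + A, so A = 4.
Conserve atomic number: 0 + 91 = 89 + Z, so Z = 2.
A = 4 and Z = 2 is ⁴He — an alpha particle.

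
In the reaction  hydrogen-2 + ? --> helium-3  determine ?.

Conserve mass number: 2 + A = 3, so A = 1.
Conserve atomic number: 1 + Z = 2, so Z = 1.
A = 1 and Z = 1 is hydrogen-1 — a proton.

proton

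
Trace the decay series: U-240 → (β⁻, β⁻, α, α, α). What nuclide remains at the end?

Ra-228

Start: (A, Z) = (240, 92).
After β⁻: (240, 93).
After β⁻: (240, 94).
After α: (236, 92).
After α: (232, 90).
After α: (228, 88).
Z = 88 is radium.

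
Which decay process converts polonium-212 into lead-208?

ΔA = 208 − 212 = -4; ΔZ = 82 − 84 = -2.
A drops by 4 and Z drops by 2 — the signature of alpha emission.

alpha decay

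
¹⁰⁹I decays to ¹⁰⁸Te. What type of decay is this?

ΔA = 108 − 109 = -1; ΔZ = 52 − 53 = -1.
A drops by 1 and Z drops by 1 — a proton was emitted.

proton emission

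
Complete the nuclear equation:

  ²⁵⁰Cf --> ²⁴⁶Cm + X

alpha particle

Conserve mass number: 250 = 246 + A, so A = 4.
Conserve atomic number: 98 = 96 + Z, so Z = 2.
A = 4 and Z = 2 is ⁴He — an alpha particle.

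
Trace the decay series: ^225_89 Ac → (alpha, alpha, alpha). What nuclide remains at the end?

Start: (A, Z) = (225, 89).
After α: (221, 87).
After α: (217, 85).
After α: (213, 83).
Z = 83 is bismuth.

Bi-213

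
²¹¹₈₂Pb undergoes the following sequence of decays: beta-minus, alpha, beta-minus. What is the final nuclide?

Start: (A, Z) = (211, 82).
After β⁻: (211, 83).
After α: (207, 81).
After β⁻: (207, 82).
Z = 82 is lead.

Pb-207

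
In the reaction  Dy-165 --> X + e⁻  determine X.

Conserve mass number: 165 = A + 0, so A = 165.
Conserve atomic number: 66 = Z − 1, so Z = 67.
Z = 67 is holmium, so the species is Ho-165.

Ho-165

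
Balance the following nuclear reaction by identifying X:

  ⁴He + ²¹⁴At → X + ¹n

Fr-217

Conserve mass number: 4 + 214 = A + 1, so A = 217.
Conserve atomic number: 2 + 85 = Z + 0, so Z = 87.
Z = 87 is francium, so the species is ²¹⁷Fr.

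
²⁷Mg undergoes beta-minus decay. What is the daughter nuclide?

Al-27

Beta-minus decay: mass number changes by +0, atomic number by +1.
A: 27 = 27; Z: 12 + 1 = 13.
Z = 13 is aluminium, so the daughter is ²⁷Al.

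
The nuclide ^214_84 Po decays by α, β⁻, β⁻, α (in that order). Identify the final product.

Pb-206

Start: (A, Z) = (214, 84).
After α: (210, 82).
After β⁻: (210, 83).
After β⁻: (210, 84).
After α: (206, 82).
Z = 82 is lead.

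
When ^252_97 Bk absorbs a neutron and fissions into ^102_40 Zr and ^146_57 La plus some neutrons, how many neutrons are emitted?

5

Conserve mass number: 253 = 102 + 146 + k, so k = 253 − 248 = 5.
Check atomic number: 97 = 40 + 57 + 0 = 97. ✓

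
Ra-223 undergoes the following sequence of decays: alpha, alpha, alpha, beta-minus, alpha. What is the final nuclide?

Start: (A, Z) = (223, 88).
After α: (219, 86).
After α: (215, 84).
After α: (211, 82).
After β⁻: (211, 83).
After α: (207, 81).
Z = 81 is thallium.

Tl-207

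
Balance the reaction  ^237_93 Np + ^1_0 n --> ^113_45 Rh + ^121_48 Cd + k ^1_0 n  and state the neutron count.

Conserve mass number: 238 = 113 + 121 + k, so k = 238 − 234 = 4.
Check atomic number: 93 = 45 + 48 + 0 = 93. ✓

4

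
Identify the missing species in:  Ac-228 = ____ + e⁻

Th-228

Conserve mass number: 228 = A + 0, so A = 228.
Conserve atomic number: 89 = Z − 1, so Z = 90.
Z = 90 is thorium, so the species is Th-228.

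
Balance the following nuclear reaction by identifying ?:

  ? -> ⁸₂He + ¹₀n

Conserve mass number: A = 8 + 1, so A = 9.
Conserve atomic number: Z = 2 + 0, so Z = 2.
Z = 2 is helium, so the species is ⁹₂He.

He-9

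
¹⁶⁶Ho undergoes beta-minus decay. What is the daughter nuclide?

Beta-minus decay: mass number changes by +0, atomic number by +1.
A: 166 = 166; Z: 67 + 1 = 68.
Z = 68 is erbium, so the daughter is ¹⁶⁶Er.

Er-166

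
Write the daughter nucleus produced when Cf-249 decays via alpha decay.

Alpha decay: mass number changes by -4, atomic number by -2.
A: 249 − 4 = 245; Z: 98 − 2 = 96.
Z = 96 is curium, so the daughter is Cm-245.

Cm-245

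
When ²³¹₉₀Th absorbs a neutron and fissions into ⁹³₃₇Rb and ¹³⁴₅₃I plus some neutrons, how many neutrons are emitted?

5

Conserve mass number: 232 = 93 + 134 + k, so k = 232 − 227 = 5.
Check atomic number: 90 = 37 + 53 + 0 = 90. ✓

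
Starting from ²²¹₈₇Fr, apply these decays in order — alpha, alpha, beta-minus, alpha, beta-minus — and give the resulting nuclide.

Bi-209

Start: (A, Z) = (221, 87).
After α: (217, 85).
After α: (213, 83).
After β⁻: (213, 84).
After α: (209, 82).
After β⁻: (209, 83).
Z = 83 is bismuth.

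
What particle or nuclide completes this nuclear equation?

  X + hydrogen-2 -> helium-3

proton

Conserve mass number: A + 2 = 3, so A = 1.
Conserve atomic number: Z + 1 = 2, so Z = 1.
A = 1 and Z = 1 is hydrogen-1 — a proton.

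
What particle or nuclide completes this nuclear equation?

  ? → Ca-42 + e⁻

Conserve mass number: A = 42 + 0, so A = 42.
Conserve atomic number: Z = 20 − 1, so Z = 19.
Z = 19 is potassium, so the species is K-42.

K-42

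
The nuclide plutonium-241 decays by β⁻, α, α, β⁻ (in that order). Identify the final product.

Start: (A, Z) = (241, 94).
After β⁻: (241, 95).
After α: (237, 93).
After α: (233, 91).
After β⁻: (233, 92).
Z = 92 is uranium.

U-233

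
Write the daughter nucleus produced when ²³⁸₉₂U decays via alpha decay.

Th-234

Alpha decay: mass number changes by -4, atomic number by -2.
A: 238 − 4 = 234; Z: 92 − 2 = 90.
Z = 90 is thorium, so the daughter is ²³⁴₉₀Th.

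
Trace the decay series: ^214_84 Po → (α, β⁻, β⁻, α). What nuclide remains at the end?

Start: (A, Z) = (214, 84).
After α: (210, 82).
After β⁻: (210, 83).
After β⁻: (210, 84).
After α: (206, 82).
Z = 82 is lead.

Pb-206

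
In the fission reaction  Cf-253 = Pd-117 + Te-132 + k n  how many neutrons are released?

Conserve mass number: 253 = 117 + 132 + k, so k = 253 − 249 = 4.
Check atomic number: 98 = 46 + 52 + 0 = 98. ✓

4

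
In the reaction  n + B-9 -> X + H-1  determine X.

Conserve mass number: 1 + 9 = A + 1, so A = 9.
Conserve atomic number: 0 + 5 = Z + 1, so Z = 4.
Z = 4 is beryllium, so the species is Be-9.

Be-9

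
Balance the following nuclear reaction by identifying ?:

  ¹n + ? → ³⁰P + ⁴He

Cl-33

Conserve mass number: 1 + A = 30 + 4, so A = 33.
Conserve atomic number: 0 + Z = 15 + 2, so Z = 17.
Z = 17 is chlorine, so the species is ³³Cl.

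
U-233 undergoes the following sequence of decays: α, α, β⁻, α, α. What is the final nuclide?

At-217

Start: (A, Z) = (233, 92).
After α: (229, 90).
After α: (225, 88).
After β⁻: (225, 89).
After α: (221, 87).
After α: (217, 85).
Z = 85 is astatine.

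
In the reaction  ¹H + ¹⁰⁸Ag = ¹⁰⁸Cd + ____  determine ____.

Conserve mass number: 1 + 108 = 108 + A, so A = 1.
Conserve atomic number: 1 + 47 = 48 + Z, so Z = 0.
A = 1 and Z = 0 is ¹n — a neutron.

neutron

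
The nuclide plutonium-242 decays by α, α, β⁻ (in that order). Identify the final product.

Start: (A, Z) = (242, 94).
After α: (238, 92).
After α: (234, 90).
After β⁻: (234, 91).
Z = 91 is protactinium.

Pa-234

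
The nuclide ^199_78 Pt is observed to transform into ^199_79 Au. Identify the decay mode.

beta-minus decay

ΔA = 199 − 199 = 0; ΔZ = 79 − 78 = +1.
A is unchanged and Z rises by 1 — a neutron has become a proton (β⁻ decay).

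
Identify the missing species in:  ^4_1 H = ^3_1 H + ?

Conserve mass number: 4 = 3 + A, so A = 1.
Conserve atomic number: 1 = 1 + Z, so Z = 0.
A = 1 and Z = 0 is ^1_0 n — a neutron.

neutron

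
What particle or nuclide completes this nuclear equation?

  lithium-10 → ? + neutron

Conserve mass number: 10 = A + 1, so A = 9.
Conserve atomic number: 3 = Z + 0, so Z = 3.
Z = 3 is lithium, so the species is lithium-9.

Li-9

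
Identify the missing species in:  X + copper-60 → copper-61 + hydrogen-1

Conserve mass number: A + 60 = 61 + 1, so A = 2.
Conserve atomic number: Z + 29 = 29 + 1, so Z = 1.
A = 2 and Z = 1 is hydrogen-2 — a deuteron.

deuteron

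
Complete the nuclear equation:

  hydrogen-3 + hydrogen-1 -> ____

Conserve mass number: 3 + 1 = A, so A = 4.
Conserve atomic number: 1 + 1 = Z, so Z = 2.
A = 4 and Z = 2 is helium-4 — an alpha particle.

He-4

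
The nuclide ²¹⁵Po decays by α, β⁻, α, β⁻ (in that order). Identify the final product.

Pb-207

Start: (A, Z) = (215, 84).
After α: (211, 82).
After β⁻: (211, 83).
After α: (207, 81).
After β⁻: (207, 82).
Z = 82 is lead.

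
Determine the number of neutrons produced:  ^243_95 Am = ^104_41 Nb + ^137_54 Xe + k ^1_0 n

Conserve mass number: 243 = 104 + 137 + k, so k = 243 − 241 = 2.
Check atomic number: 95 = 41 + 54 + 0 = 95. ✓

2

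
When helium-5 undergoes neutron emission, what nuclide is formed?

Neutron emission: mass number changes by -1, atomic number by +0.
A: 5 − 1 = 4; Z: 2 = 2.
Z = 2 is helium, so the daughter is helium-4.

He-4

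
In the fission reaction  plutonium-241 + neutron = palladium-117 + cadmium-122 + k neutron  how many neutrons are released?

3

Conserve mass number: 242 = 117 + 122 + k, so k = 242 − 239 = 3.
Check atomic number: 94 = 46 + 48 + 0 = 94. ✓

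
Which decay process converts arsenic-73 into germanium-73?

ΔA = 73 − 73 = 0; ΔZ = 32 − 33 = -1.
A is unchanged and Z drops by 1 — a proton has become a neutron (β⁺ emission or electron capture).

beta-plus decay or electron capture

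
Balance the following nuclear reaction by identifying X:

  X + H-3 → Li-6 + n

alpha particle

Conserve mass number: A + 3 = 6 + 1, so A = 4.
Conserve atomic number: Z + 1 = 3 + 0, so Z = 2.
A = 4 and Z = 2 is He-4 — an alpha particle.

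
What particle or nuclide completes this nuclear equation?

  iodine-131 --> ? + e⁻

Xe-131

Conserve mass number: 131 = A + 0, so A = 131.
Conserve atomic number: 53 = Z − 1, so Z = 54.
Z = 54 is xenon, so the species is xenon-131.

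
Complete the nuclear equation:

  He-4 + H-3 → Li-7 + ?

Conserve mass number: 4 + 3 = 7 + A, so A = 0.
Conserve atomic number: 2 + 1 = 3 + Z, so Z = 0.
A = 0 and Z = 0 is γ — a gamma ray.

gamma ray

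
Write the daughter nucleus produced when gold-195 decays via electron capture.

Pt-195

Electron capture: mass number changes by +0, atomic number by -1.
A: 195 = 195; Z: 79 − 1 = 78.
Z = 78 is platinum, so the daughter is platinum-195.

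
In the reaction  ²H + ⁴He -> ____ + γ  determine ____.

Li-6

Conserve mass number: 2 + 4 = A + 0, so A = 6.
Conserve atomic number: 1 + 2 = Z + 0, so Z = 3.
Z = 3 is lithium, so the species is ⁶Li.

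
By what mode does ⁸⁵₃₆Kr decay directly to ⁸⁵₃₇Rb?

ΔA = 85 − 85 = 0; ΔZ = 37 − 36 = +1.
A is unchanged and Z rises by 1 — a neutron has become a proton (β⁻ decay).

beta-minus decay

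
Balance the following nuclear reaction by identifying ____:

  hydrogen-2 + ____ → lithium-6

alpha particle

Conserve mass number: 2 + A = 6, so A = 4.
Conserve atomic number: 1 + Z = 3, so Z = 2.
A = 4 and Z = 2 is helium-4 — an alpha particle.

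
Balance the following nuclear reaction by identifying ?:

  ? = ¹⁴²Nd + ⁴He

Conserve mass number: A = 142 + 4, so A = 146.
Conserve atomic number: Z = 60 + 2, so Z = 62.
Z = 62 is samarium, so the species is ¹⁴⁶Sm.

Sm-146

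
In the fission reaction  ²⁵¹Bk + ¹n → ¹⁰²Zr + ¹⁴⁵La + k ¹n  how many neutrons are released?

5

Conserve mass number: 252 = 102 + 145 + k, so k = 252 − 247 = 5.
Check atomic number: 97 = 40 + 57 + 0 = 97. ✓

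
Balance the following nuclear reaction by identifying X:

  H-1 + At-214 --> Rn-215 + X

gamma ray

Conserve mass number: 1 + 214 = 215 + A, so A = 0.
Conserve atomic number: 1 + 85 = 86 + Z, so Z = 0.
A = 0 and Z = 0 is γ — a gamma ray.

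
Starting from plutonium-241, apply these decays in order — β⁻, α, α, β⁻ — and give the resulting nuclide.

Start: (A, Z) = (241, 94).
After β⁻: (241, 95).
After α: (237, 93).
After α: (233, 91).
After β⁻: (233, 92).
Z = 92 is uranium.

U-233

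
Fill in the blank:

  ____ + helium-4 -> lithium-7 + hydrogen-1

alpha particle

Conserve mass number: A + 4 = 7 + 1, so A = 4.
Conserve atomic number: Z + 2 = 3 + 1, so Z = 2.
A = 4 and Z = 2 is helium-4 — an alpha particle.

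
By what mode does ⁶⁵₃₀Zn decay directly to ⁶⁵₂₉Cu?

ΔA = 65 − 65 = 0; ΔZ = 29 − 30 = -1.
A is unchanged and Z drops by 1 — a proton has become a neutron (β⁺ emission or electron capture).

beta-plus decay or electron capture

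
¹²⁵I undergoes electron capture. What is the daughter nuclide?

Electron capture: mass number changes by +0, atomic number by -1.
A: 125 = 125; Z: 53 − 1 = 52.
Z = 52 is tellurium, so the daughter is ¹²⁵Te.

Te-125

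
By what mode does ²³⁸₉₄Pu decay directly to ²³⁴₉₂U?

ΔA = 234 − 238 = -4; ΔZ = 92 − 94 = -2.
A drops by 4 and Z drops by 2 — the signature of alpha emission.

alpha decay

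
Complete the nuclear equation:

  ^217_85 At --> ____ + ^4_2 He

Conserve mass number: 217 = A + 4, so A = 213.
Conserve atomic number: 85 = Z + 2, so Z = 83.
Z = 83 is bismuth, so the species is ^213_83 Bi.

Bi-213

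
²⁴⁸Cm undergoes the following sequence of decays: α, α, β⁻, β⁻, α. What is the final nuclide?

U-236

Start: (A, Z) = (248, 96).
After α: (244, 94).
After α: (240, 92).
After β⁻: (240, 93).
After β⁻: (240, 94).
After α: (236, 92).
Z = 92 is uranium.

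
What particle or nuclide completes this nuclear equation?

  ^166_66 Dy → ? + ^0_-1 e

Ho-166

Conserve mass number: 166 = A + 0, so A = 166.
Conserve atomic number: 66 = Z − 1, so Z = 67.
Z = 67 is holmium, so the species is ^166_67 Ho.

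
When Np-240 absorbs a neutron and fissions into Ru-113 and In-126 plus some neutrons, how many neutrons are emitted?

2

Conserve mass number: 241 = 113 + 126 + k, so k = 241 − 239 = 2.
Check atomic number: 93 = 44 + 49 + 0 = 93. ✓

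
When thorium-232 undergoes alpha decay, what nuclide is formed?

Ra-228

Alpha decay: mass number changes by -4, atomic number by -2.
A: 232 − 4 = 228; Z: 90 − 2 = 88.
Z = 88 is radium, so the daughter is radium-228.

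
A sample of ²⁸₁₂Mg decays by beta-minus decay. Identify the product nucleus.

Al-28

Beta-minus decay: mass number changes by +0, atomic number by +1.
A: 28 = 28; Z: 12 + 1 = 13.
Z = 13 is aluminium, so the daughter is ²⁸₁₃Al.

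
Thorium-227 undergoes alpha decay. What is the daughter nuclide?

Alpha decay: mass number changes by -4, atomic number by -2.
A: 227 − 4 = 223; Z: 90 − 2 = 88.
Z = 88 is radium, so the daughter is radium-223.

Ra-223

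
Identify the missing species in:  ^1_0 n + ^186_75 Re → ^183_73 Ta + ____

alpha particle

Conserve mass number: 1 + 186 = 183 + A, so A = 4.
Conserve atomic number: 0 + 75 = 73 + Z, so Z = 2.
A = 4 and Z = 2 is ^4_2 He — an alpha particle.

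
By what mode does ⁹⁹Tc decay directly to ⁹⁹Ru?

ΔA = 99 − 99 = 0; ΔZ = 44 − 43 = +1.
A is unchanged and Z rises by 1 — a neutron has become a proton (β⁻ decay).

beta-minus decay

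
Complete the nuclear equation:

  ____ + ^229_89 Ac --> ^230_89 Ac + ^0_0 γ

Conserve mass number: A + 229 = 230 + 0, so A = 1.
Conserve atomic number: Z + 89 = 89 + 0, so Z = 0.
A = 1 and Z = 0 is ^1_0 n — a neutron.

neutron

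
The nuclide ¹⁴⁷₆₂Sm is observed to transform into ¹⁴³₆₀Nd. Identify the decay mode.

alpha decay

ΔA = 143 − 147 = -4; ΔZ = 60 − 62 = -2.
A drops by 4 and Z drops by 2 — the signature of alpha emission.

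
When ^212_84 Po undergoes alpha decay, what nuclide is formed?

Alpha decay: mass number changes by -4, atomic number by -2.
A: 212 − 4 = 208; Z: 84 − 2 = 82.
Z = 82 is lead, so the daughter is ^208_82 Pb.

Pb-208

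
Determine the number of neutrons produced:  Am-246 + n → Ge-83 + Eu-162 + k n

2

Conserve mass number: 247 = 83 + 162 + k, so k = 247 − 245 = 2.
Check atomic number: 95 = 32 + 63 + 0 = 95. ✓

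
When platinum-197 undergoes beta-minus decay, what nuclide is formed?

Beta-minus decay: mass number changes by +0, atomic number by +1.
A: 197 = 197; Z: 78 + 1 = 79.
Z = 79 is gold, so the daughter is gold-197.

Au-197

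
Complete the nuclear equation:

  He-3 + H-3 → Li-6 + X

Conserve mass number: 3 + 3 = 6 + A, so A = 0.
Conserve atomic number: 2 + 1 = 3 + Z, so Z = 0.
A = 0 and Z = 0 is γ — a gamma ray.

gamma ray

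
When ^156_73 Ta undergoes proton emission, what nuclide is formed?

Hf-155

Proton emission: mass number changes by -1, atomic number by -1.
A: 156 − 1 = 155; Z: 73 − 1 = 72.
Z = 72 is hafnium, so the daughter is ^155_72 Hf.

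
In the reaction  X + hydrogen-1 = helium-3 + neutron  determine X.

Conserve mass number: A + 1 = 3 + 1, so A = 3.
Conserve atomic number: Z + 1 = 2 + 0, so Z = 1.
A = 3 and Z = 1 is hydrogen-3 — a triton.

triton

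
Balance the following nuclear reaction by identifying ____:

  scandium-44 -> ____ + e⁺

Ca-44

Conserve mass number: 44 = A + 0, so A = 44.
Conserve atomic number: 21 = Z + 1, so Z = 20.
Z = 20 is calcium, so the species is calcium-44.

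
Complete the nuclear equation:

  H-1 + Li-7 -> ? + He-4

He-4

Conserve mass number: 1 + 7 = A + 4, so A = 4.
Conserve atomic number: 1 + 3 = Z + 2, so Z = 2.
A = 4 and Z = 2 is He-4 — an alpha particle.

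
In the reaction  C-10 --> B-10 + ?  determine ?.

Conserve mass number: 10 = 10 + A, so A = 0.
Conserve atomic number: 6 = 5 + Z, so Z = 1.
A = 0 and Z = 1 is e⁺ — a positron.

positron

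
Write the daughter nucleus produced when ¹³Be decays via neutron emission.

Neutron emission: mass number changes by -1, atomic number by +0.
A: 13 − 1 = 12; Z: 4 = 4.
Z = 4 is beryllium, so the daughter is ¹²Be.

Be-12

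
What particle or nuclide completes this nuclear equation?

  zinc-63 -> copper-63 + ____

Conserve mass number: 63 = 63 + A, so A = 0.
Conserve atomic number: 30 = 29 + Z, so Z = 1.
A = 0 and Z = 1 is e⁺ — a positron.

positron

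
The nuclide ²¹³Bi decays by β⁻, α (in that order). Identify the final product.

Start: (A, Z) = (213, 83).
After β⁻: (213, 84).
After α: (209, 82).
Z = 82 is lead.

Pb-209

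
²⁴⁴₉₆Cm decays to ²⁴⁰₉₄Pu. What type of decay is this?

alpha decay

ΔA = 240 − 244 = -4; ΔZ = 94 − 96 = -2.
A drops by 4 and Z drops by 2 — the signature of alpha emission.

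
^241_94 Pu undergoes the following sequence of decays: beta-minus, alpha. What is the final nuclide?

Start: (A, Z) = (241, 94).
After β⁻: (241, 95).
After α: (237, 93).
Z = 93 is neptunium.

Np-237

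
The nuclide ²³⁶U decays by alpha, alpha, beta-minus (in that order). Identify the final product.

Start: (A, Z) = (236, 92).
After α: (232, 90).
After α: (228, 88).
After β⁻: (228, 89).
Z = 89 is actinium.

Ac-228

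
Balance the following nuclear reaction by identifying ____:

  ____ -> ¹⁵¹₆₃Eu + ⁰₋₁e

Sm-151

Conserve mass number: A = 151 + 0, so A = 151.
Conserve atomic number: Z = 63 − 1, so Z = 62.
Z = 62 is samarium, so the species is ¹⁵¹₆₂Sm.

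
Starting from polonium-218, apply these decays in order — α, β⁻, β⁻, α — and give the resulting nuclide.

Start: (A, Z) = (218, 84).
After α: (214, 82).
After β⁻: (214, 83).
After β⁻: (214, 84).
After α: (210, 82).
Z = 82 is lead.

Pb-210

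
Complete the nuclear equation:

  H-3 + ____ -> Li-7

Conserve mass number: 3 + A = 7, so A = 4.
Conserve atomic number: 1 + Z = 3, so Z = 2.
A = 4 and Z = 2 is He-4 — an alpha particle.

alpha particle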